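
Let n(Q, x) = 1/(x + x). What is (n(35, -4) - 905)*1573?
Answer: -11390093/8 ≈ -1.4238e+6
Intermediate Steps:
n(Q, x) = 1/(2*x)
(n(35, -4) - 905)*1573 = ((½)/(-4) - 905)*1573 = ((½)*(-¼) - 905)*1573 = (-⅛ - 905)*1573 = -7241/8*1573 = -11390093/8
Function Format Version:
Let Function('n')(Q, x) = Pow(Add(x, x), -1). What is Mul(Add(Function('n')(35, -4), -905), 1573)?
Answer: Rational(-11390093, 8) ≈ -1.4238e+6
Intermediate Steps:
Function('n')(Q, x) = Mul(Rational(1, 2), Pow(x, -1)) (Function('n')(Q, x) = Pow(Mul(2, x), -1) = Mul(Rational(1, 2), Pow(x, -1)))
Mul(Add(Function('n')(35, -4), -905), 1573) = Mul(Add(Mul(Rational(1, 2), Pow(-4, -1)), -905), 1573) = Mul(Add(Mul(Rational(1, 2), Rational(-1, 4)), -905), 1573) = Mul(Add(Rational(-1, 8), -905), 1573) = Mul(Rational(-7241, 8), 1573) = Rational(-11390093, 8)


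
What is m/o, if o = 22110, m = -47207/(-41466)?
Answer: 47207/916813260 ≈ 5.1490e-5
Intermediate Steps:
m = 47207/41466 (m = -47207*(-1/41466) = 47207/41466 ≈ 1.1385)
m/o = (47207/41466)/22110 = (47207/41466)*(1/22110) = 47207/916813260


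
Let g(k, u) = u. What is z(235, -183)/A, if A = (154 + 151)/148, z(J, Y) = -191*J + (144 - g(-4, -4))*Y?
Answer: -10651412/305 ≈ -34923.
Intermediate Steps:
z(J, Y) = -191*J + 148*Y (z(J, Y) = -191*J + (144 - 1*(-4))*Y = -191*J + (144 + 4)*Y = -191*J + 148*Y)
A = 305/148 (A = (1/148)*305 = 305/148 ≈ 2.0608)
z(235, -183)/A = (-191*235 + 148*(-183))/(305/148) = (-44885 - 27084)*(148/305) = -71969*148/305 = -10651412/305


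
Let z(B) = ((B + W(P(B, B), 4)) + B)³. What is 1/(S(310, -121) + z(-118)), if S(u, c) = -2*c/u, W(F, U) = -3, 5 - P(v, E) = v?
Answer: -155/2116047324 ≈ -7.3250e-8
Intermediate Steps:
P(v, E) = 5 - v
S(u, c) = -2*c/u
z(B) = (-3 + 2*B)³ (z(B) = ((B - 3) + B)³ = ((-3 + B) + B)³ = (-3 + 2*B)³)
1/(S(310, -121) + z(-118)) = 1/(-2*(-121)/310 + (-3 + 2*(-118))³) = 1/(-2*(-121)*1/310 + (-3 - 236)³) = 1/(121/155 + (-239)³) = 1/(121/155 - 13651919) = 1/(-2116047324/155) = -155/2116047324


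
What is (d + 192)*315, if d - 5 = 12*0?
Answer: 62055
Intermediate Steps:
d = 5 (d = 5 + 12*0 = 5 + 0 = 5)
(d + 192)*315 = (5 + 192)*315 = 197*315 = 62055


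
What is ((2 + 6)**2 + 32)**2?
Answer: 9216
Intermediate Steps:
((2 + 6)**2 + 32)**2 = (8**2 + 32)**2 = (64 + 32)**2 = 96**2 = 9216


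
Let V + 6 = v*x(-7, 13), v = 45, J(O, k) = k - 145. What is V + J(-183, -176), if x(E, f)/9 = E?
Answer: -3162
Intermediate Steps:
J(O, k) = -145 + k
x(E, f) = 9*E
V = -2841 (V = -6 + 45*(9*(-7)) = -6 + 45*(-63) = -6 - 2835 = -2841)
V + J(-183, -176) = -2841 + (-145 - 176) = -2841 - 321 = -3162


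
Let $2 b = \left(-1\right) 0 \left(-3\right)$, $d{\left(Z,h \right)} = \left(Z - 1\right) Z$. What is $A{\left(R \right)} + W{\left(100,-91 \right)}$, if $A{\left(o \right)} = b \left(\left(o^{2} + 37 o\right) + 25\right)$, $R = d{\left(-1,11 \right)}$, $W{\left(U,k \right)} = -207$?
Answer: $-207$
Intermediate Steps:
$d{\left(Z,h \right)} = Z \left(-1 + Z\right)$ ($d{\left(Z,h \right)} = \left(-1 + Z\right) Z = Z \left(-1 + Z\right)$)
$R = 2$ ($R = - (-1 - 1) = \left(-1\right) \left(-2\right) = 2$)
$b = 0$ ($b = \frac{\left(-1\right) 0 \left(-3\right)}{2} = \frac{0 \left(-3\right)}{2} = \frac{1}{2} \cdot 0 = 0$)
$A{\left(o \right)} = 0$ ($A{\left(o \right)} = 0 \left(\left(o^{2} + 37 o\right) + 25\right) = 0 \left(25 + o^{2} + 37 o\right) = 0$)
$A{\left(R \right)} + W{\left(100,-91 \right)} = 0 - 207 = -207$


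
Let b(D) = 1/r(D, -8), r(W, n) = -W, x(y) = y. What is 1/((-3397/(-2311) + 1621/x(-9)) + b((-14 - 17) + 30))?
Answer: -20799/3694759 ≈ -0.0056293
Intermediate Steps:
b(D) = -1/D (b(D) = 1/(-D) = -1/D)
1/((-3397/(-2311) + 1621/x(-9)) + b((-14 - 17) + 30)) = 1/((-3397/(-2311) + 1621/(-9)) - 1/((-14 - 17) + 30)) = 1/((-3397*(-1/2311) + 1621*(-1/9)) - 1/(-31 + 30)) = 1/((3397/2311 - 1621/9) - 1/(-1)) = 1/(-3715558/20799 - 1*(-1)) = 1/(-3715558/20799 + 1) = 1/(-3694759/20799) = -20799/3694759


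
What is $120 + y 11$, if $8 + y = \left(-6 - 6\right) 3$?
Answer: $-364$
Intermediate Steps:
$y = -44$ ($y = -8 + \left(-6 - 6\right) 3 = -8 - 36 = -44$)
$120 + y 11 = 120 - 484 = -364$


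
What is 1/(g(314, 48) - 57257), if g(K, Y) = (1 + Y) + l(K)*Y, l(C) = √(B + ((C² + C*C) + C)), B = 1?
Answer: -7151/352212392 - 3*√197507/176106196 ≈ -2.7874e-5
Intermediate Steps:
l(C) = √(1 + C + 2*C²) (l(C) = √(1 + ((C² + C*C) + C)) = √(1 + ((C² + C²) + C)) = √(1 + (2*C² + C)) = √(1 + (C + 2*C²)) = √(1 + C + 2*C²))
g(K, Y) = 1 + Y + Y*√(1 + K + 2*K²) (g(K, Y) = (1 + Y) + √(1 + K + 2*K²)*Y = (1 + Y) + Y*√(1 + K + 2*K²) = 1 + Y + Y*√(1 + K + 2*K²))
1/(g(314, 48) - 57257) = 1/((1 + 48 + 48*√(1 + 314 + 2*314²)) - 57257) = 1/((1 + 48 + 48*√(1 + 314 + 2*98596)) - 57257) = 1/((1 + 48 + 48*√(1 + 314 + 197192)) - 57257) = 1/((1 + 48 + 48*√197507) - 57257) = 1/((49 + 48*√197507) - 57257) = 1/(-57208 + 48*√197507)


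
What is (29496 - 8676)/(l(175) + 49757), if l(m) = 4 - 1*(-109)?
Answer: 2082/4987 ≈ 0.41749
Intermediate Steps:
l(m) = 113 (l(m) = 4 + 109 = 113)
(29496 - 8676)/(l(175) + 49757) = (29496 - 8676)/(113 + 49757) = 20820/49870 = 20820*(1/49870) = 2082/4987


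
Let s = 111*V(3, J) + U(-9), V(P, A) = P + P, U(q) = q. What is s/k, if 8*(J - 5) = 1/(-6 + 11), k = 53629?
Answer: 657/53629 ≈ 0.012251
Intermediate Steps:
J = 201/40 (J = 5 + 1/(8*(-6 + 11)) = 5 + (⅛)/5 = 5 + (⅛)*(⅕) = 5 + 1/40 = 201/40 ≈ 5.0250)
V(P, A) = 2*P
s = 657 (s = 111*(2*3) - 9 = 111*6 - 9 = 666 - 9 = 657)
s/k = 657/53629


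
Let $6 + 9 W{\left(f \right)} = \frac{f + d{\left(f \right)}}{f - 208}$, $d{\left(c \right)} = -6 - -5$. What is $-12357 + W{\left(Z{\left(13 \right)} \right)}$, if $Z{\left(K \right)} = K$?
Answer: $- \frac{7229239}{585} \approx -12358.0$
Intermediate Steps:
$d{\left(c \right)} = -1$ ($d{\left(c \right)} = -6 + 5 = -1$)
$W{\left(f \right)} = - \frac{2}{3} + \frac{-1 + f}{9 \left(-208 + f\right)}$ ($W{\left(f \right)} = - \frac{2}{3} + \frac{\left(f - 1\right) \frac{1}{f - 208}}{9} = - \frac{2}{3} + \frac{\left(-1 + f\right) \frac{1}{-208 + f}}{9} = - \frac{2}{3} + \frac{\frac{1}{-208 + f} \left(-1 + f\right)}{9} = - \frac{2}{3} + \frac{-1 + f}{9 \left(-208 + f\right)}$)
$-12357 + W{\left(Z{\left(13 \right)} \right)} = -12357 + \frac{1247 - 65}{9 \left(-208 + 13\right)} = -12357 + \frac{1247 - 65}{9 \left(-195\right)} = -12357 + \frac{1}{9} \left(- \frac{1}{195}\right) 1182 = -12357 - \frac{394}{585} = - \frac{7229239}{585}$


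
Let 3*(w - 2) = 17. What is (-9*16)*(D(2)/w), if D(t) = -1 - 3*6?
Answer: 8208/23 ≈ 356.87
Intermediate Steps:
D(t) = -19 (D(t) = -1 - 18 = -19)
w = 23/3 (w = 2 + (⅓)*17 = 2 + 17/3 = 23/3 ≈ 7.6667)
(-9*16)*(D(2)/w) = (-9*16)*(-19/23/3) = -(-2736)*3/23 = -144*(-57/23) = 8208/23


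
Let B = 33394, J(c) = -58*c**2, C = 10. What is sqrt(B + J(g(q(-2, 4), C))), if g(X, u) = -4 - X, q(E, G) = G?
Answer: 3*sqrt(3298) ≈ 172.28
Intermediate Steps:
sqrt(B + J(g(q(-2, 4), C))) = sqrt(33394 - 58*(-4 - 1*4)**2) = sqrt(33394 - 58*(-4 - 4)**2) = sqrt(33394 - 58*(-8)**2) = sqrt(33394 - 58*64) = sqrt(33394 - 3712) = sqrt(29682) = 3*sqrt(3298)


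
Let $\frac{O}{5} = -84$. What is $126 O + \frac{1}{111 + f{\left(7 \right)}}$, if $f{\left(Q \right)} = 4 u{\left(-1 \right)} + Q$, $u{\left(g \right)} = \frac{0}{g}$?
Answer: $- \frac{6244559}{118} \approx -52920.0$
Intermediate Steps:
$u{\left(g \right)} = 0$
$f{\left(Q \right)} = Q$ ($f{\left(Q \right)} = 4 \cdot 0 + Q = 0 + Q = Q$)
$O = -420$ ($O = 5 \left(-84\right) = -420$)
$126 O + \frac{1}{111 + f{\left(7 \right)}} = 126 \left(-420\right) + \frac{1}{111 + 7} = -52920 + \frac{1}{118} = - \frac{6244559}{118}$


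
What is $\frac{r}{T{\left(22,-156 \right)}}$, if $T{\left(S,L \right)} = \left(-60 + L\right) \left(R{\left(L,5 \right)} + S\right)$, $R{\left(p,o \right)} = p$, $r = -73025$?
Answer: $- \frac{73025}{28944} \approx -2.523$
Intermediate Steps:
$T{\left(S,L \right)} = \left(-60 + L\right) \left(L + S\right)$
$\frac{r}{T{\left(22,-156 \right)}} = - \frac{73025}{\left(-156\right)^{2} - -9360 - 1320 - 3432} = - \frac{73025}{24336 + 9360 - 1320 - 3432} = - \frac{73025}{28944}$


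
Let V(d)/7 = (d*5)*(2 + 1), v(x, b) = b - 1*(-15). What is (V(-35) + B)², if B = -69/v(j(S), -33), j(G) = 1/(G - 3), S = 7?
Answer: 485188729/36 ≈ 1.3477e+7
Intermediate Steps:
j(G) = 1/(-3 + G)
v(x, b) = 15 + b (v(x, b) = b + 15 = 15 + b)
V(d) = 105*d (V(d) = 7*((d*5)*(2 + 1)) = 7*((5*d)*3) = 7*(15*d) = 105*d)
B = 23/6 (B = -69/(15 - 33) = -69/(-18) = -69*(-1/18) = 23/6 ≈ 3.8333)
(V(-35) + B)² = (105*(-35) + 23/6)² = (-3675 + 23/6)² = (-22027/6)² = 485188729/36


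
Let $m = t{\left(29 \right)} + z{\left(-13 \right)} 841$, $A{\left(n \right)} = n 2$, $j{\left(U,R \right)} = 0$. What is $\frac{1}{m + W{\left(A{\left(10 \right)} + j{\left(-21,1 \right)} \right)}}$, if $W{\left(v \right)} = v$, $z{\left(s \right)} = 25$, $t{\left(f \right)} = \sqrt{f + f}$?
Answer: $\frac{21045}{442891967} - \frac{\sqrt{58}}{442891967} \approx 4.75 \cdot 10^{-5}$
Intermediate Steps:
$t{\left(f \right)} = \sqrt{2} \sqrt{f}$ ($t{\left(f \right)} = \sqrt{2 f} = \sqrt{2} \sqrt{f}$)
$A{\left(n \right)} = 2 n$
$m = 21025 + \sqrt{58}$ ($m = \sqrt{2} \sqrt{29} + 25 \cdot 841 = \sqrt{58} + 21025 = 21025 + \sqrt{58} \approx 21033.0$)
$\frac{1}{m + W{\left(A{\left(10 \right)} + j{\left(-21,1 \right)} \right)}} = \frac{1}{\left(21025 + \sqrt{58}\right) + \left(2 \cdot 10 + 0\right)} = \frac{1}{\left(21025 + \sqrt{58}\right) + \left(20 + 0\right)} = \frac{1}{\left(21025 + \sqrt{58}\right) + 20} = \frac{1}{21045 + \sqrt{58}}$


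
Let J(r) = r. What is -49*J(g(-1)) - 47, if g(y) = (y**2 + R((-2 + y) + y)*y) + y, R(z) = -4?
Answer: -243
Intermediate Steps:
g(y) = y**2 - 3*y (g(y) = (y**2 - 4*y) + y = y**2 - 3*y)
-49*J(g(-1)) - 47 = -(-49)*(-3 - 1) - 47 = -(-49)*(-4) - 47 = -49*4 - 47 = -196 - 47 = -243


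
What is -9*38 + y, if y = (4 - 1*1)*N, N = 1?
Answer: -339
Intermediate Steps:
y = 3 (y = (4 - 1*1)*1 = (4 - 1)*1 = 3*1 = 3)
-9*38 + y = -9*38 + 3 = -342 + 3 = -339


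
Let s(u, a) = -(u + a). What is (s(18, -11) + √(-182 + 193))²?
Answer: (7 - √11)² ≈ 13.567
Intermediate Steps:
s(u, a) = -a - u (s(u, a) = -(a + u) = -a - u)
(s(18, -11) + √(-182 + 193))² = ((-1*(-11) - 1*18) + √(-182 + 193))² = ((11 - 18) + √11)² = (-7 + √11)²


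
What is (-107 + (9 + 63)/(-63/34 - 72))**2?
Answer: 907515625/77841 ≈ 11659.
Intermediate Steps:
(-107 + (9 + 63)/(-63/34 - 72))**2 = (-107 + 72/(-63*1/34 - 72))**2 = (-107 + 72/(-63/34 - 72))**2 = (-107 + 72/(-2511/34))**2 = (-107 + 72*(-34/2511))**2 = (-107 - 272/279)**2 = (-30125/279)**2 = 907515625/77841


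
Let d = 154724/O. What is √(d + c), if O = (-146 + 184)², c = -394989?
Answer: 2*I*√35638087/19 ≈ 628.4*I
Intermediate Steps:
O = 1444 (O = 38² = 1444)
d = 38681/361 (d = 154724/1444 = 154724*(1/1444) = 38681/361 ≈ 107.15)
√(d + c) = √(38681/361 - 394989) = √(-142552348/361) = 2*I*√35638087/19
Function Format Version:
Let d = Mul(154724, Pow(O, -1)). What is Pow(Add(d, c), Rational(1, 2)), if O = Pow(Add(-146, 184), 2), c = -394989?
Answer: Mul(Rational(2, 19), I, Pow(35638087, Rational(1, 2))) ≈ Mul(628.40, I)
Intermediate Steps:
O = 1444 (O = Pow(38, 2) = 1444)
d = Rational(38681, 361) (d = Mul(154724, Pow(1444, -1)) = Mul(154724, Rational(1, 1444)) = Rational(38681, 361) ≈ 107.15)
Pow(Add(d, c), Rational(1, 2)) = Pow(Add(Rational(38681, 361), -394989), Rational(1, 2)) = Pow(Rational(-142552348, 361), Rational(1, 2)) = Mul(Rational(2, 19), I, Pow(35638087, Rational(1, 2)))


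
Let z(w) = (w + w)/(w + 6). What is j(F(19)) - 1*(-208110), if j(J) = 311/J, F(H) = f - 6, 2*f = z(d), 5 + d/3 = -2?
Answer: 4784975/23 ≈ 2.0804e+5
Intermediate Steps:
d = -21 (d = -15 + 3*(-2) = -15 - 6 = -21)
z(w) = 2*w/(6 + w) (z(w) = (2*w)/(6 + w) = 2*w/(6 + w))
f = 7/5 (f = (2*(-21)/(6 - 21))/2 = (2*(-21)/(-15))/2 = (2*(-21)*(-1/15))/2 = (½)*(14/5) = 7/5 ≈ 1.4000)
F(H) = -23/5 (F(H) = 7/5 - 6 = -23/5)
j(F(19)) - 1*(-208110) = 311/(-23/5) - 1*(-208110) = 311*(-5/23) + 208110 = -1555/23 + 208110 = 4784975/23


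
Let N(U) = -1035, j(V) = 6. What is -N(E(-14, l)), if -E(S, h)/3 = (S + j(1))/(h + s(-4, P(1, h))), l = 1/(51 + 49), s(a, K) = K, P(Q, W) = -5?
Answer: 1035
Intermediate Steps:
l = 1/100 ≈ 0.010000
E(S, h) = -3*(6 + S)/(-5 + h) (E(S, h) = -3*(S + 6)/(h - 5) = -3*(6 + S)/(-5 + h))
-N(E(-14, l)) = -1*(-1035) = 1035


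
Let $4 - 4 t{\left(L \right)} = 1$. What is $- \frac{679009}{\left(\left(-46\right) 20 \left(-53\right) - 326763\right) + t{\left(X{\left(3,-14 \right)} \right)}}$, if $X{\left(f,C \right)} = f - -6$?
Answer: $\frac{2716036}{1112009} \approx 2.4425$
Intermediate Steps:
$X{\left(f,C \right)} = 6 + f$ ($X{\left(f,C \right)} = f + 6 = 6 + f$)
$t{\left(L \right)} = \frac{3}{4}$ ($t{\left(L \right)} = 1 - \frac{1}{4} = \frac{3}{4}$)
$- \frac{679009}{\left(\left(-46\right) 20 \left(-53\right) - 326763\right) + t{\left(X{\left(3,-14 \right)} \right)}} = - \frac{679009}{\left(\left(-46\right) 20 \left(-53\right) - 326763\right) + \frac{3}{4}} = - \frac{679009}{\left(\left(-920\right) \left(-53\right) - 326763\right) + \frac{3}{4}} = - \frac{679009}{\left(48760 - 326763\right) + \frac{3}{4}} = - \frac{679009}{-278003 + \frac{3}{4}} = - \frac{679009}{- \frac{1112009}{4}} = \left(-679009\right) \left(- \frac{4}{1112009}\right) = \frac{2716036}{1112009}$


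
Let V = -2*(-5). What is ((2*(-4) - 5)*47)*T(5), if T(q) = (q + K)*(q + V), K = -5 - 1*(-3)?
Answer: -27495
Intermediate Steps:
K = -2 (K = -5 + 3 = -2)
V = 10
T(q) = (-2 + q)*(10 + q) (T(q) = (q - 2)*(q + 10) = (-2 + q)*(10 + q))
((2*(-4) - 5)*47)*T(5) = ((2*(-4) - 5)*47)*(-20 + 5**2 + 8*5) = ((-8 - 5)*47)*(-20 + 25 + 40) = -13*47*45 = -611*45 = -27495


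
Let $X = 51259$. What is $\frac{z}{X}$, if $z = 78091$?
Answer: $\frac{6007}{3943} \approx 1.5235$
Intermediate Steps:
$\frac{z}{X} = \frac{78091}{51259} = 78091 \cdot \frac{1}{51259} = \frac{6007}{3943}$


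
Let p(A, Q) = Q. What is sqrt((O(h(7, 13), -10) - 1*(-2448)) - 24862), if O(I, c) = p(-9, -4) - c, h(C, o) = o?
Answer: 2*I*sqrt(5602) ≈ 149.69*I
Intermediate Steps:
O(I, c) = -4 - c
sqrt((O(h(7, 13), -10) - 1*(-2448)) - 24862) = sqrt(((-4 - 1*(-10)) - 1*(-2448)) - 24862) = sqrt(((-4 + 10) + 2448) - 24862) = sqrt((6 + 2448) - 24862) = sqrt(2454 - 24862) = sqrt(-22408) = 2*I*sqrt(5602)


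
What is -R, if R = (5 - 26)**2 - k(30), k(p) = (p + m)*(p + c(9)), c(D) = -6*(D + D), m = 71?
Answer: -8319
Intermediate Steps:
c(D) = -12*D
k(p) = (-108 + p)*(71 + p) (k(p) = (p + 71)*(p - 12*9) = (71 + p)*(p - 108) = (71 + p)*(-108 + p) = (-108 + p)*(71 + p))
R = 8319 (R = (5 - 26)**2 - (-7668 + 30**2 - 37*30) = (-21)**2 - (-7668 + 900 - 1110) = 441 - 1*(-7878) = 441 + 7878 = 8319)
-R = -1*8319 = -8319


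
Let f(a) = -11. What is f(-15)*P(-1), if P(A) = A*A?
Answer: -11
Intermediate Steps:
P(A) = A²
f(-15)*P(-1) = -11*(-1)² = -11*1 = -11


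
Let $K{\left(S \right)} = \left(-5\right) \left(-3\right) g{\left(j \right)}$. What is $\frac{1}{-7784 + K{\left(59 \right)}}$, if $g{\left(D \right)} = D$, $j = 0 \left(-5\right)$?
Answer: $- \frac{1}{7784} \approx -0.00012847$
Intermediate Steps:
$j = 0$
$K{\left(S \right)} = 0$ ($K{\left(S \right)} = \left(-5\right) \left(-3\right) 0 = 15 \cdot 0 = 0$)
$\frac{1}{-7784 + K{\left(59 \right)}} = \frac{1}{-7784 + 0} = \frac{1}{-7784} = - \frac{1}{7784}$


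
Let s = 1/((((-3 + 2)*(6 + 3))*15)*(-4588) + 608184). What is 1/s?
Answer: 1227564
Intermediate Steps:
s = 1/1227564 (s = 1/((-1*9*15)*(-4588) + 608184) = 1/(-9*15*(-4588) + 608184) = 1/(-135*(-4588) + 608184) = 1/(619380 + 608184) = 1/1227564 ≈ 8.1462e-7)
1/s = 1/(1/1227564) = 1227564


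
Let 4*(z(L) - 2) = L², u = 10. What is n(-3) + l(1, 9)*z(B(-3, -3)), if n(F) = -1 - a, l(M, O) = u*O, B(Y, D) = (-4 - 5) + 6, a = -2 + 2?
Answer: 763/2 ≈ 381.50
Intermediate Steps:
a = 0
B(Y, D) = -3 (B(Y, D) = -9 + 6 = -3)
z(L) = 2 + L²/4
l(M, O) = 10*O
n(F) = -1 (n(F) = -1 - 1*0 = -1 + 0 = -1)
n(-3) + l(1, 9)*z(B(-3, -3)) = -1 + (10*9)*(2 + (¼)*(-3)²) = -1 + 90*(2 + (¼)*9) = -1 + 90*(2 + 9/4) = -1 + 90*(17/4) = -1 + 765/2 = 763/2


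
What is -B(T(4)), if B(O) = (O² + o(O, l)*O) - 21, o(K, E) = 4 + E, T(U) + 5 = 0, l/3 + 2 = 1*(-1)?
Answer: -29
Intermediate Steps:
l = -9 (l = -6 + 3*(1*(-1)) = -6 + 3*(-1) = -6 - 3 = -9)
T(U) = -5 (T(U) = -5 + 0 = -5)
B(O) = -21 + O² - 5*O (B(O) = (O² + (4 - 9)*O) - 21 = (O² - 5*O) - 21 = -21 + O² - 5*O)
-B(T(4)) = -(-21 + (-5)² - 5*(-5)) = -(-21 + 25 + 25) = -1*29 = -29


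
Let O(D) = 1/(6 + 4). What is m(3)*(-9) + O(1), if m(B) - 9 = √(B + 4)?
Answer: -809/10 - 9*√7 ≈ -104.71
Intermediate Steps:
m(B) = 9 + √(4 + B) (m(B) = 9 + √(B + 4) = 9 + √(4 + B))
O(D) = ⅒ (O(D) = 1/10 = ⅒)
m(3)*(-9) + O(1) = (9 + √(4 + 3))*(-9) + ⅒ = (9 + √7)*(-9) + ⅒ = (-81 - 9*√7) + ⅒ = -809/10 - 9*√7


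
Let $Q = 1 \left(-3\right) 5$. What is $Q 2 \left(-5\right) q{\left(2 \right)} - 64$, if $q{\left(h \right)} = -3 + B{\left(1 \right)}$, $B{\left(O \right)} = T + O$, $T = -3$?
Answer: $-814$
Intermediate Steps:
$B{\left(O \right)} = -3 + O$
$Q = -15$ ($Q = \left(-3\right) 5 = -15$)
$q{\left(h \right)} = -5$ ($q{\left(h \right)} = -3 + \left(-3 + 1\right) = -3 - 2 = -5$)
$Q 2 \left(-5\right) q{\left(2 \right)} - 64 = \left(-15\right) 2 \left(-5\right) \left(-5\right) - 64 = \left(-30\right) \left(-5\right) \left(-5\right) - 64 = 150 \left(-5\right) - 64 = -750 - 64 = -814$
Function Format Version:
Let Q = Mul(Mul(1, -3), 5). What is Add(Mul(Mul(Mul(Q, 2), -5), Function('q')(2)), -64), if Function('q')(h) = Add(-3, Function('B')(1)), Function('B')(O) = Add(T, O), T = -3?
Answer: -814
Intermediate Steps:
Function('B')(O) = Add(-3, O)
Q = -15 (Q = Mul(-3, 5) = -15)
Function('q')(h) = -5 (Function('q')(h) = Add(-3, Add(-3, 1)) = Add(-3, -2) = -5)
Add(Mul(Mul(Mul(Q, 2), -5), Function('q')(2)), -64) = Add(Mul(Mul(Mul(-15, 2), -5), -5), -64) = Add(Mul(Mul(-30, -5), -5), -64) = Add(Mul(150, -5), -64) = Add(-750, -64) = -814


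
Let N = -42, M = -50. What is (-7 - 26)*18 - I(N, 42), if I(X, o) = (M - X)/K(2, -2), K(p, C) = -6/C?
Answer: -1774/3 ≈ -591.33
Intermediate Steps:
I(X, o) = -50/3 - X/3 (I(X, o) = (-50 - X)/((-6/(-2))) = (-50 - X)/((-6*(-½))) = (-50 - X)/3 = (-50 - X)*(⅓) = -50/3 - X/3)
(-7 - 26)*18 - I(N, 42) = (-7 - 26)*18 - (-50/3 - ⅓*(-42)) = -33*18 - (-50/3 + 14) = -594 - 1*(-8/3) = -594 + 8/3 = -1774/3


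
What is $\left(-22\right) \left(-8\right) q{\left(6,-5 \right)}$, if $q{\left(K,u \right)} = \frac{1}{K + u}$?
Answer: $176$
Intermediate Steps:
$\left(-22\right) \left(-8\right) q{\left(6,-5 \right)} = \frac{\left(-22\right) \left(-8\right)}{6 - 5} = \frac{176}{1} = 176 \cdot 1 = 176$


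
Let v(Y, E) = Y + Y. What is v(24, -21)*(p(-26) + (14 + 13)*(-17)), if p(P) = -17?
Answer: -22848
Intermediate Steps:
v(Y, E) = 2*Y
v(24, -21)*(p(-26) + (14 + 13)*(-17)) = (2*24)*(-17 + (14 + 13)*(-17)) = 48*(-17 + 27*(-17)) = 48*(-17 - 459) = 48*(-476) = -22848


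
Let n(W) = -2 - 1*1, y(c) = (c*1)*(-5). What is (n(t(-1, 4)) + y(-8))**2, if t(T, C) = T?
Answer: 1369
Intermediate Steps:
y(c) = -5*c (y(c) = c*(-5) = -5*c)
n(W) = -3 (n(W) = -2 - 1 = -3)
(n(t(-1, 4)) + y(-8))**2 = (-3 - 5*(-8))**2 = (-3 + 40)**2 = 37**2 = 1369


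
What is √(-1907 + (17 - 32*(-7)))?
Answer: 7*I*√34 ≈ 40.817*I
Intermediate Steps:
√(-1907 + (17 - 32*(-7))) = √(-1907 + (17 + 224)) = √(-1907 + 241) = √(-1666) = 7*I*√34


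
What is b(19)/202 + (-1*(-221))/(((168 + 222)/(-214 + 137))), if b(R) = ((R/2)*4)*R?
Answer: -121379/3030 ≈ -40.059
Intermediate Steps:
b(R) = 2*R² (b(R) = ((R*(½))*4)*R = ((R/2)*4)*R = (2*R)*R = 2*R²)
b(19)/202 + (-1*(-221))/(((168 + 222)/(-214 + 137))) = (2*19²)/202 + (-1*(-221))/(((168 + 222)/(-214 + 137))) = (2*361)*(1/202) + 221/((390/(-77))) = 722*(1/202) + 221/((390*(-1/77))) = 361/101 + 221/(-390/77) = 361/101 + 221*(-77/390) = 361/101 - 1309/30 = -121379/3030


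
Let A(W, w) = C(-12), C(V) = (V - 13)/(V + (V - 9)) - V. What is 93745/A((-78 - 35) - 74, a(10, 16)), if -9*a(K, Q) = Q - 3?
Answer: 3093585/421 ≈ 7348.2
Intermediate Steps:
a(K, Q) = ⅓ - Q/9 (a(K, Q) = -(Q - 3)/9 = -(-3 + Q)/9 = ⅓ - Q/9)
C(V) = -V + (-13 + V)/(-9 + 2*V) (C(V) = (-13 + V)/(V + (-9 + V)) - V = (-13 + V)/(-9 + 2*V) - V = -V + (-13 + V)/(-9 + 2*V))
A(W, w) = 421/33 (A(W, w) = (-13 - 2*(-12)² + 10*(-12))/(-9 + 2*(-12)) = (-13 - 2*144 - 120)/(-9 - 24) = (-13 - 288 - 120)/(-33) = -1/33*(-421) = 421/33)
93745/A((-78 - 35) - 74, a(10, 16)) = 93745/(421/33) = 93745*(33/421) = 3093585/421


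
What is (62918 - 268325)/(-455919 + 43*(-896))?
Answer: 205407/494447 ≈ 0.41543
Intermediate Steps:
(62918 - 268325)/(-455919 + 43*(-896)) = -205407/(-455919 - 38528) = -205407/(-494447) = -205407*(-1/494447) = 205407/494447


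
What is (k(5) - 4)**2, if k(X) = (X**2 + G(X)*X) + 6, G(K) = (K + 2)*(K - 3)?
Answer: 9409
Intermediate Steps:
G(K) = (-3 + K)*(2 + K) (G(K) = (2 + K)*(-3 + K) = (-3 + K)*(2 + K))
k(X) = 6 + X**2 + X*(-6 + X**2 - X) (k(X) = (X**2 + (-6 + X**2 - X)*X) + 6 = (X**2 + X*(-6 + X**2 - X)) + 6 = 6 + X**2 + X*(-6 + X**2 - X))
(k(5) - 4)**2 = ((6 + 5**3 - 6*5) - 4)**2 = ((6 + 125 - 30) - 4)**2 = (101 - 4)**2 = 97**2 = 9409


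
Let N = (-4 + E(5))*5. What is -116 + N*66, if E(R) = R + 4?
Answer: 1534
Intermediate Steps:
E(R) = 4 + R
N = 25 (N = (-4 + (4 + 5))*5 = (-4 + 9)*5 = 5*5 = 25)
-116 + N*66 = -116 + 25*66 = -116 + 1650 = 1534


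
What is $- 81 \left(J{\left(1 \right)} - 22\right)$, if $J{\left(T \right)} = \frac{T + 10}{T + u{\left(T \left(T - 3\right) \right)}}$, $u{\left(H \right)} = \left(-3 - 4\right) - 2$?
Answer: $\frac{15147}{8} \approx 1893.4$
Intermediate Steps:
$u{\left(H \right)} = -9$ ($u{\left(H \right)} = -7 - 2 = -9$)
$J{\left(T \right)} = \frac{10 + T}{-9 + T}$ ($J{\left(T \right)} = \frac{T + 10}{T - 9} = \frac{10 + T}{-9 + T}$)
$- 81 \left(J{\left(1 \right)} - 22\right) = - 81 \left(\frac{10 + 1}{-9 + 1} - 22\right) = - 81 \left(\frac{1}{-8} \cdot 11 - 22\right) = - 81 \left(\left(- \frac{1}{8}\right) 11 - 22\right) = - 81 \left(- \frac{11}{8} - 22\right) = \left(-81\right) \left(- \frac{187}{8}\right) = \frac{15147}{8}$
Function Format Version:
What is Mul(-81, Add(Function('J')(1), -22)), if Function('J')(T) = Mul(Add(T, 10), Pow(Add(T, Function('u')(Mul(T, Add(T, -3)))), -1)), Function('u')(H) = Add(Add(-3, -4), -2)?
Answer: Rational(15147, 8) ≈ 1893.4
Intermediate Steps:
Function('u')(H) = -9 (Function('u')(H) = Add(-7, -2) = -9)
Function('J')(T) = Mul(Pow(Add(-9, T), -1), Add(10, T)) (Function('J')(T) = Mul(Add(T, 10), Pow(Add(T, -9), -1)) = Mul(Add(10, T), Pow(Add(-9, T), -1)) = Mul(Pow(Add(-9, T), -1), Add(10, T)))
Mul(-81, Add(Function('J')(1), -22)) = Mul(-81, Add(Mul(Pow(Add(-9, 1), -1), Add(10, 1)), -22)) = Mul(-81, Add(Mul(Pow(-8, -1), 11), -22)) = Mul(-81, Add(Mul(Rational(-1, 8), 11), -22)) = Mul(-81, Add(Rational(-11, 8), -22)) = Mul(-81, Rational(-187, 8)) = Rational(15147, 8)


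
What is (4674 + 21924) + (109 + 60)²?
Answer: 55159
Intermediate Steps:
(4674 + 21924) + (109 + 60)² = 26598 + 169² = 26598 + 28561 = 55159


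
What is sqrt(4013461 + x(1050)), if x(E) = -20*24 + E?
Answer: 7*sqrt(81919) ≈ 2003.5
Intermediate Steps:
x(E) = -480 + E
sqrt(4013461 + x(1050)) = sqrt(4013461 + (-480 + 1050)) = sqrt(4013461 + 570) = sqrt(4014031) = 7*sqrt(81919)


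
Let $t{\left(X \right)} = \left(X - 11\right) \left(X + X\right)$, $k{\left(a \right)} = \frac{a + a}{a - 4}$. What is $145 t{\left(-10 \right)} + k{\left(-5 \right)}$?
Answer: $\frac{548110}{9} \approx 60901.0$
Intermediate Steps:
$k{\left(a \right)} = \frac{2 a}{-4 + a}$
$t{\left(X \right)} = 2 X \left(-11 + X\right)$ ($t{\left(X \right)} = \left(-11 + X\right) 2 X = 2 X \left(-11 + X\right)$)
$145 t{\left(-10 \right)} + k{\left(-5 \right)} = 145 \cdot 2 \left(-10\right) \left(-11 - 10\right) + 2 \left(-5\right) \frac{1}{-4 - 5} = 145 \cdot 2 \left(-10\right) \left(-21\right) + 2 \left(-5\right) \frac{1}{-9} = 145 \cdot 420 + 2 \left(-5\right) \left(- \frac{1}{9}\right) = 60900 + \frac{10}{9} = \frac{548110}{9}$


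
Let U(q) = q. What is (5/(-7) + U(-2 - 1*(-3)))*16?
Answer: 32/7 ≈ 4.5714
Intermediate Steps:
(5/(-7) + U(-2 - 1*(-3)))*16 = (5/(-7) + (-2 - 1*(-3)))*16 = (5*(-1/7) + (-2 + 3))*16 = (-5/7 + 1)*16 = (2/7)*16 = 32/7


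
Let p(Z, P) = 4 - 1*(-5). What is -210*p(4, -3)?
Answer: -1890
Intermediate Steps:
p(Z, P) = 9 (p(Z, P) = 4 + 5 = 9)
-210*p(4, -3) = -210*9 = -1890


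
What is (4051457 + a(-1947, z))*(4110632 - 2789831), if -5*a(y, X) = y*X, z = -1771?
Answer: 22201539487548/5 ≈ 4.4403e+12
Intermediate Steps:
a(y, X) = -X*y/5 (a(y, X) = -y*X/5 = -X*y/5)
(4051457 + a(-1947, z))*(4110632 - 2789831) = (4051457 - 1/5*(-1771)*(-1947))*(4110632 - 2789831) = (4051457 - 3448137/5)*1320801 = (16809148/5)*1320801 = 22201539487548/5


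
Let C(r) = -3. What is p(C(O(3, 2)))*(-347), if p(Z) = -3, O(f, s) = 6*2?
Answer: 1041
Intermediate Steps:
O(f, s) = 12
p(C(O(3, 2)))*(-347) = -3*(-347) = 1041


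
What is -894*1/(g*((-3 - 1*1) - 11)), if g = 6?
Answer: 149/15 ≈ 9.9333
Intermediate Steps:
-894*1/(g*((-3 - 1*1) - 11)) = -894*1/(6*((-3 - 1*1) - 11)) = -894*1/(6*((-3 - 1) - 11)) = -894*1/(6*(-4 - 11)) = -894/((-15*6)) = -894/(-90) = -894*(-1/90) = 149/15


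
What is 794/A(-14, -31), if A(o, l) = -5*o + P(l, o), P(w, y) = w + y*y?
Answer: 794/235 ≈ 3.3787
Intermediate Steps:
P(w, y) = w + y**2
A(o, l) = l + o**2 - 5*o (A(o, l) = -5*o + (l + o**2) = l + o**2 - 5*o)
794/A(-14, -31) = 794/(-31 + (-14)**2 - 5*(-14)) = 794/(-31 + 196 + 70) = 794/235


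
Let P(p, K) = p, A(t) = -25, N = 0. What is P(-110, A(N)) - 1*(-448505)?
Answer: 448395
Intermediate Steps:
P(-110, A(N)) - 1*(-448505) = -110 - 1*(-448505) = -110 + 448505 = 448395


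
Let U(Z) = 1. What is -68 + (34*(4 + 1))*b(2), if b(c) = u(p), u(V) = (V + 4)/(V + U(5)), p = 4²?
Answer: 132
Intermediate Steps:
p = 16
u(V) = (4 + V)/(1 + V) (u(V) = (V + 4)/(V + 1) = (4 + V)/(1 + V))
b(c) = 20/17 (b(c) = (4 + 16)/(1 + 16) = 20/17)
-68 + (34*(4 + 1))*b(2) = -68 + (34*(4 + 1))*(20/17) = -68 + (34*5)*(20/17) = -68 + 170*(20/17) = -68 + 200 = 132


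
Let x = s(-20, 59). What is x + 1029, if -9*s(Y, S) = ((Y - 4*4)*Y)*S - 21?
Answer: -11066/3 ≈ -3688.7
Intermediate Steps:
s(Y, S) = 7/3 - S*Y*(-16 + Y)/9 (s(Y, S) = -(((Y - 4*4)*Y)*S - 21)/9 = -(((Y - 16)*Y)*S - 21)/9 = -(((-16 + Y)*Y)*S - 21)/9 = -((Y*(-16 + Y))*S - 21)/9 = -(S*Y*(-16 + Y) - 21)/9 = -(-21 + S*Y*(-16 + Y))/9 = 7/3 - S*Y*(-16 + Y)/9)
x = -14153/3 (x = 7/3 - 1/9*59*(-20)**2 + (16/9)*59*(-20) = 7/3 - 1/9*59*400 - 18880/9 = 7/3 - 23600/9 - 18880/9 = -14153/3 ≈ -4717.7)
x + 1029 = -14153/3 + 1029 = -11066/3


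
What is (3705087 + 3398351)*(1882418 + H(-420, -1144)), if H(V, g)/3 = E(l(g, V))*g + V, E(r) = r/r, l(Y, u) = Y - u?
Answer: 13338310221988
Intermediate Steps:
E(r) = 1
H(V, g) = 3*V + 3*g (H(V, g) = 3*(1*g + V) = 3*(g + V) = 3*(V + g) = 3*V + 3*g)
(3705087 + 3398351)*(1882418 + H(-420, -1144)) = (3705087 + 3398351)*(1882418 + (3*(-420) + 3*(-1144))) = 7103438*(1882418 + (-1260 - 3432)) = 7103438*(1882418 - 4692) = 7103438*1877726 = 13338310221988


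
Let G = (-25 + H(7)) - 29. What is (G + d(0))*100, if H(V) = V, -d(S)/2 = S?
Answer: -4700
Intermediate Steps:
d(S) = -2*S
G = -47 (G = (-25 + 7) - 29 = -18 - 29 = -47)
(G + d(0))*100 = (-47 - 2*0)*100 = (-47 + 0)*100 = -47*100 = -4700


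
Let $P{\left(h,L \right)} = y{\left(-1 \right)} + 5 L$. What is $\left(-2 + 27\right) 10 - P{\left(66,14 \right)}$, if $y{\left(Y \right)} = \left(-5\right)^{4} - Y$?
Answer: $-446$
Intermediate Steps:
$y{\left(Y \right)} = 625 - Y$
$P{\left(h,L \right)} = 626 + 5 L$ ($P{\left(h,L \right)} = \left(625 - -1\right) + 5 L = \left(625 + 1\right) + 5 L = 626 + 5 L$)
$\left(-2 + 27\right) 10 - P{\left(66,14 \right)} = \left(-2 + 27\right) 10 - \left(626 + 5 \cdot 14\right) = 25 \cdot 10 - \left(626 + 70\right) = 250 - 696 = -446$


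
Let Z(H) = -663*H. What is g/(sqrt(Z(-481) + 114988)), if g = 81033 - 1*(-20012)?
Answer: 101045*sqrt(433891)/433891 ≈ 153.40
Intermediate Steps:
g = 101045 (g = 81033 + 20012 = 101045)
g/(sqrt(Z(-481) + 114988)) = 101045/(sqrt(-663*(-481) + 114988)) = 101045/(sqrt(318903 + 114988)) = 101045/(sqrt(433891)) = 101045*(sqrt(433891)/433891) = 101045*sqrt(433891)/433891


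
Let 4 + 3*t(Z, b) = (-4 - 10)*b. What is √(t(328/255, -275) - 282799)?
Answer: I*√281517 ≈ 530.58*I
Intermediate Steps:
t(Z, b) = -4/3 - 14*b/3 (t(Z, b) = -4/3 + ((-4 - 10)*b)/3 = -4/3 + (-14*b)/3 = -4/3 - 14*b/3)
√(t(328/255, -275) - 282799) = √((-4/3 - 14/3*(-275)) - 282799) = √((-4/3 + 3850/3) - 282799) = √(1282 - 282799) = √(-281517) = I*√281517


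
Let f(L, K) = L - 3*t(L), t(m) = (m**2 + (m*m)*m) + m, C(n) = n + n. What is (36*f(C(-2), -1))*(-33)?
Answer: -180576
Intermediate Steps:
C(n) = 2*n
t(m) = m + m**2 + m**3 (t(m) = (m**2 + m**2*m) + m = (m**2 + m**3) + m = m + m**2 + m**3)
f(L, K) = L - 3*L*(1 + L + L**2)
(36*f(C(-2), -1))*(-33) = (36*((2*(-2))*(-2 - 6*(-2) - 3*(2*(-2))**2)))*(-33) = (36*(-4*(-2 - 3*(-4) - 3*(-4)**2)))*(-33) = (36*(-4*(-2 + 12 - 3*16)))*(-33) = (36*(-4*(-2 + 12 - 48)))*(-33) = (36*(-4*(-38)))*(-33) = (36*152)*(-33) = 5472*(-33) = -180576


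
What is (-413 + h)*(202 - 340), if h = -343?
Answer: 104328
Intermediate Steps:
(-413 + h)*(202 - 340) = (-413 - 343)*(202 - 340) = -756*(-138) = 104328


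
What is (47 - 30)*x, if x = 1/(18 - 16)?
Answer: 17/2 ≈ 8.5000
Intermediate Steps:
x = ½ (x = 1/2 = ½ ≈ 0.50000)
(47 - 30)*x = (47 - 30)*(½) = 17*(½) = 17/2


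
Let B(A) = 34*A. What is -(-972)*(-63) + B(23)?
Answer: -60454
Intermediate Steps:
-(-972)*(-63) + B(23) = -(-972)*(-63) + 34*23 = -162*378 + 782 = -61236 + 782 = -60454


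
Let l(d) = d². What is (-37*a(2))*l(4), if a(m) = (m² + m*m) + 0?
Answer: -4736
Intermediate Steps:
a(m) = 2*m² (a(m) = (m² + m²) + 0 = 2*m² + 0 = 2*m²)
(-37*a(2))*l(4) = -74*2²*4² = -74*4*16 = -37*8*16 = -296*16 = -4736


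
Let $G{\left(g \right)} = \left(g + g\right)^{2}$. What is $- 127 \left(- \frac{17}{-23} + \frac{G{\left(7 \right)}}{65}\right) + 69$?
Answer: $- \frac{609696}{1495} \approx -407.82$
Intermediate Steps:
$G{\left(g \right)} = 4 g^{2}$ ($G{\left(g \right)} = \left(2 g\right)^{2} = 4 g^{2}$)
$- 127 \left(- \frac{17}{-23} + \frac{G{\left(7 \right)}}{65}\right) + 69 = - 127 \left(- \frac{17}{-23} + \frac{4 \cdot 7^{2}}{65}\right) + 69 = - 127 \left(\left(-17\right) \left(- \frac{1}{23}\right) + 4 \cdot 49 \cdot \frac{1}{65}\right) + 69 = - 127 \left(\frac{17}{23} + 196 \cdot \frac{1}{65}\right) + 69 = - 127 \left(\frac{17}{23} + \frac{196}{65}\right) + 69 = \left(-127\right) \frac{5613}{1495} + 69 = - \frac{712851}{1495} + 69 = - \frac{609696}{1495}$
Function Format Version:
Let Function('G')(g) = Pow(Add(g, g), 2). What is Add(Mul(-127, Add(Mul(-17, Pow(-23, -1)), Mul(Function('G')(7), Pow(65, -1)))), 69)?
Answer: Rational(-609696, 1495) ≈ -407.82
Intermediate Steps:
Function('G')(g) = Mul(4, Pow(g, 2)) (Function('G')(g) = Pow(Mul(2, g), 2) = Mul(4, Pow(g, 2)))
Add(Mul(-127, Add(Mul(-17, Pow(-23, -1)), Mul(Function('G')(7), Pow(65, -1)))), 69) = Add(Mul(-127, Add(Mul(-17, Pow(-23, -1)), Mul(Mul(4, Pow(7, 2)), Pow(65, -1)))), 69) = Add(Mul(-127, Add(Mul(-17, Rational(-1, 23)), Mul(Mul(4, 49), Rational(1, 65)))), 69) = Add(Mul(-127, Add(Rational(17, 23), Mul(196, Rational(1, 65)))), 69) = Add(Mul(-127, Add(Rational(17, 23), Rational(196, 65))), 69) = Add(Mul(-127, Rational(5613, 1495)), 69) = Add(Rational(-712851, 1495), 69) = Rational(-609696, 1495)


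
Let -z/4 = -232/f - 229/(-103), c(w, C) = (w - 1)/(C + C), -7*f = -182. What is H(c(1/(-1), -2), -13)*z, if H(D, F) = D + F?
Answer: -448550/1339 ≈ -334.99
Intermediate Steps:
f = 26 (f = -⅐*(-182) = 26)
c(w, C) = (-1 + w)/(2*C) (c(w, C) = (-1 + w)/((2*C)) = (-1 + w)*(1/(2*C)) = (-1 + w)/(2*C))
z = 35884/1339 (z = -4*(-232/26 - 229/(-103)) = -4*(-232*1/26 - 229*(-1/103)) = -4*(-116/13 + 229/103) = -4*(-8971/1339) = 35884/1339 ≈ 26.799)
H(c(1/(-1), -2), -13)*z = ((½)*(-1 + 1/(-1))/(-2) - 13)*(35884/1339) = ((½)*(-½)*(-1 + 1*(-1)) - 13)*(35884/1339) = ((½)*(-½)*(-1 - 1) - 13)*(35884/1339) = ((½)*(-½)*(-2) - 13)*(35884/1339) = (½ - 13)*(35884/1339) = -25/2*35884/1339 = -448550/1339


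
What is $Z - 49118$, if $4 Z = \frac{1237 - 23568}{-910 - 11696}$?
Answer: $- \frac{2476703701}{50424} \approx -49118.0$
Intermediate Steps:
$Z = \frac{22331}{50424}$ ($Z = \frac{\left(1237 - 23568\right) \frac{1}{-910 - 11696}}{4} = \frac{\left(-22331\right) \frac{1}{-12606}}{4} = \frac{\left(-22331\right) \left(- \frac{1}{12606}\right)}{4} = \frac{1}{4} \cdot \frac{22331}{12606} = \frac{22331}{50424} \approx 0.44286$)
$Z - 49118 = \frac{22331}{50424} - 49118 = - \frac{2476703701}{50424}$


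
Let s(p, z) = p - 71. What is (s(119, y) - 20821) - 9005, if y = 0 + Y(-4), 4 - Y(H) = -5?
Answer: -29778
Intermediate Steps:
Y(H) = 9 (Y(H) = 4 - 1*(-5) = 4 + 5 = 9)
y = 9 (y = 0 + 9 = 9)
s(p, z) = -71 + p
(s(119, y) - 20821) - 9005 = ((-71 + 119) - 20821) - 9005 = (48 - 20821) - 9005 = -20773 - 9005 = -29778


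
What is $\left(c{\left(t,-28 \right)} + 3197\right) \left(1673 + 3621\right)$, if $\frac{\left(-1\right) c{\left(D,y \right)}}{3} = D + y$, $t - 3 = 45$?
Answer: $16607278$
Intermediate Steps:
$t = 48$ ($t = 3 + 45 = 48$)
$c{\left(D,y \right)} = - 3 D - 3 y$ ($c{\left(D,y \right)} = - 3 \left(D + y\right) = - 3 D - 3 y$)
$\left(c{\left(t,-28 \right)} + 3197\right) \left(1673 + 3621\right) = \left(\left(\left(-3\right) 48 - -84\right) + 3197\right) \left(1673 + 3621\right) = \left(\left(-144 + 84\right) + 3197\right) 5294 = \left(-60 + 3197\right) 5294 = 3137 \cdot 5294 = 16607278$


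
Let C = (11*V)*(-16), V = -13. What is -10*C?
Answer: -22880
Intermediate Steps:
C = 2288 (C = (11*(-13))*(-16) = -143*(-16) = 2288)
-10*C = -10*2288 = -22880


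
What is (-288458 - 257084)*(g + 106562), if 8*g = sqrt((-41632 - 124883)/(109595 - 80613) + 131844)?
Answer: -58134046604 - 2454939*sqrt(1367140440046)/115928 ≈ -5.8159e+10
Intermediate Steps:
g = 9*sqrt(1367140440046)/231856 (g = sqrt((-41632 - 124883)/(109595 - 80613) + 131844)/8 = sqrt(-166515/28982 + 131844)/8 = sqrt(3820936293/28982)/8 = (9*sqrt(1367140440046)/28982)/8 = 9*sqrt(1367140440046)/231856 ≈ 45.387)
(-288458 - 257084)*(g + 106562) = (-288458 - 257084)*(9*sqrt(1367140440046)/231856 + 106562) = -545542*(106562 + 9*sqrt(1367140440046)/231856) = -58134046604 - 2454939*sqrt(1367140440046)/115928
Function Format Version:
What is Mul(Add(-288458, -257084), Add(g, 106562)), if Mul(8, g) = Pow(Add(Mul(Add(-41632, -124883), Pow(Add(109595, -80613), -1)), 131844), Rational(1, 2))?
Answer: Add(-58134046604, Mul(Rational(-2454939, 115928), Pow(1367140440046, Rational(1, 2)))) ≈ -5.8159e+10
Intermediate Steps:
g = Mul(Rational(9, 231856), Pow(1367140440046, Rational(1, 2))) (g = Mul(Rational(1, 8), Pow(Add(Mul(Add(-41632, -124883), Pow(Add(109595, -80613), -1)), 131844), Rational(1, 2))) = Mul(Rational(1, 8), Pow(Add(Mul(-166515, Pow(28982, -1)), 131844), Rational(1, 2))) = Mul(Rational(1, 8), Pow(Add(Mul(-166515, Rational(1, 28982)), 131844), Rational(1, 2))) = Mul(Rational(1, 8), Pow(Add(Rational(-166515, 28982), 131844), Rational(1, 2))) = Mul(Rational(1, 8), Pow(Rational(3820936293, 28982), Rational(1, 2))) = Mul(Rational(1, 8), Mul(Rational(9, 28982), Pow(1367140440046, Rational(1, 2)))) = Mul(Rational(9, 231856), Pow(1367140440046, Rational(1, 2))) ≈ 45.387)
Mul(Add(-288458, -257084), Add(g, 106562)) = Mul(Add(-288458, -257084), Add(Mul(Rational(9, 231856), Pow(1367140440046, Rational(1, 2))), 106562)) = Mul(-545542, Add(106562, Mul(Rational(9, 231856), Pow(1367140440046, Rational(1, 2))))) = Add(-58134046604, Mul(Rational(-2454939, 115928), Pow(1367140440046, Rational(1, 2))))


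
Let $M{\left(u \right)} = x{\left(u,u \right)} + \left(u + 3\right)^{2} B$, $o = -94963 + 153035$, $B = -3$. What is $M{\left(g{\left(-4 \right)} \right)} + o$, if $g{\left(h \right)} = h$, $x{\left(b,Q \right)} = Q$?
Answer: $58065$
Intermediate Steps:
$o = 58072$
$M{\left(u \right)} = u - 3 \left(3 + u\right)^{2}$ ($M{\left(u \right)} = u + \left(u + 3\right)^{2} \left(-3\right) = u + \left(3 + u\right)^{2} \left(-3\right) = u - 3 \left(3 + u\right)^{2}$)
$M{\left(g{\left(-4 \right)} \right)} + o = \left(-4 - 3 \left(3 - 4\right)^{2}\right) + 58072 = \left(-4 - 3 \left(-1\right)^{2}\right) + 58072 = \left(-4 - 3\right) + 58072 = -7 + 58072 = 58065$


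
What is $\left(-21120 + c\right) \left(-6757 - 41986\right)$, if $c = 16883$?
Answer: $206524091$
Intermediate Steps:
$\left(-21120 + c\right) \left(-6757 - 41986\right) = \left(-21120 + 16883\right) \left(-6757 - 41986\right) = \left(-4237\right) \left(-48743\right) = 206524091$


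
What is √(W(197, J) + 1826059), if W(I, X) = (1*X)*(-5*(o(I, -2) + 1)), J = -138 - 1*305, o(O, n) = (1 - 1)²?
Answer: √1828274 ≈ 1352.1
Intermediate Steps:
o(O, n) = 0 (o(O, n) = 0² = 0)
J = -443 (J = -138 - 305 = -443)
W(I, X) = -5*X (W(I, X) = (1*X)*(-5*(0 + 1)) = X*(-5*1) = X*(-5) = -5*X)
√(W(197, J) + 1826059) = √(-5*(-443) + 1826059) = √(2215 + 1826059) = √1828274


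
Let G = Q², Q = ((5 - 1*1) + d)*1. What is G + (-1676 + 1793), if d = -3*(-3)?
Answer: 286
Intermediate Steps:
d = 9
Q = 13 (Q = ((5 - 1*1) + 9)*1 = ((5 - 1) + 9)*1 = (4 + 9)*1 = 13*1 = 13)
G = 169 (G = 13² = 169)
G + (-1676 + 1793) = 169 + (-1676 + 1793) = 169 + 117 = 286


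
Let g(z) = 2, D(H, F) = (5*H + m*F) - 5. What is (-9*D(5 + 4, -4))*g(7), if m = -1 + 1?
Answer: -720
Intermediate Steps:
m = 0
D(H, F) = -5 + 5*H (D(H, F) = (5*H + 0*F) - 5 = (5*H + 0) - 5 = 5*H - 5 = -5 + 5*H)
(-9*D(5 + 4, -4))*g(7) = -9*(-5 + 5*(5 + 4))*2 = -9*(-5 + 5*9)*2 = -9*(-5 + 45)*2 = -9*40*2 = -360*2 = -720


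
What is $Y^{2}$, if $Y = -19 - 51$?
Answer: $4900$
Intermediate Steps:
$Y = -70$ ($Y = -19 - 51 = -70$)
$Y^{2} = \left(-70\right)^{2} = 4900$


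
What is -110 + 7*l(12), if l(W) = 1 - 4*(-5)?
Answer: 37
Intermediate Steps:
l(W) = 21 (l(W) = 1 + 20 = 21)
-110 + 7*l(12) = -110 + 7*21 = -110 + 147 = 37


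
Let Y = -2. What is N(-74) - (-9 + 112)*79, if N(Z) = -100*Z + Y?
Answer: -739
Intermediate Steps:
N(Z) = -2 - 100*Z (N(Z) = -100*Z - 2 = -2 - 100*Z)
N(-74) - (-9 + 112)*79 = (-2 - 100*(-74)) - (-9 + 112)*79 = (-2 + 7400) - 103*79 = 7398 - 1*8137 = 7398 - 8137 = -739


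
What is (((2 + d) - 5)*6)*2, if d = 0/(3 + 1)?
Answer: -36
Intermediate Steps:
d = 0 (d = 0/4 = 0*(¼) = 0)
(((2 + d) - 5)*6)*2 = (((2 + 0) - 5)*6)*2 = ((2 - 5)*6)*2 = -3*6*2 = -18*2 = -36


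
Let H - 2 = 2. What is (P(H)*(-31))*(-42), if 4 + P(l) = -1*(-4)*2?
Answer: 5208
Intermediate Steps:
H = 4 (H = 2 + 2 = 4)
P(l) = 4 (P(l) = -4 - 1*(-4)*2 = -4 + 4*2 = -4 + 8 = 4)
(P(H)*(-31))*(-42) = (4*(-31))*(-42) = -124*(-42) = 5208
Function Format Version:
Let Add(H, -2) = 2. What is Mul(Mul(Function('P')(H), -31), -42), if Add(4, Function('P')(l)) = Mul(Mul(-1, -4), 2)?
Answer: 5208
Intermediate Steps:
H = 4 (H = Add(2, 2) = 4)
Function('P')(l) = 4 (Function('P')(l) = Add(-4, Mul(Mul(-1, -4), 2)) = Add(-4, Mul(4, 2)) = Add(-4, 8) = 4)
Mul(Mul(Function('P')(H), -31), -42) = Mul(Mul(4, -31), -42) = Mul(-124, -42) = 5208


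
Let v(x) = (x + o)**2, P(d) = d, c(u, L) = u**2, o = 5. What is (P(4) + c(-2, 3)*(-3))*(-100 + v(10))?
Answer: -1000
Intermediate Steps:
v(x) = (5 + x)**2 (v(x) = (x + 5)**2 = (5 + x)**2)
(P(4) + c(-2, 3)*(-3))*(-100 + v(10)) = (4 + (-2)**2*(-3))*(-100 + (5 + 10)**2) = (4 + 4*(-3))*(-100 + 15**2) = (4 - 12)*(-100 + 225) = -8*125 = -1000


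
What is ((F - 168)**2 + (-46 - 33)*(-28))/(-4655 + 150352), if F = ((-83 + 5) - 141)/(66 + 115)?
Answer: 1010480461/4773179417 ≈ 0.21170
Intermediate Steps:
F = -219/181 (F = (-78 - 141)/181 = -219*1/181 = -219/181 ≈ -1.2099)
((F - 168)**2 + (-46 - 33)*(-28))/(-4655 + 150352) = ((-219/181 - 168)**2 + (-46 - 33)*(-28))/(-4655 + 150352) = ((-30627/181)**2 - 79*(-28))/145697 = (938013129/32761 + 2212)*(1/145697) = (1010480461/32761)*(1/145697) = 1010480461/4773179417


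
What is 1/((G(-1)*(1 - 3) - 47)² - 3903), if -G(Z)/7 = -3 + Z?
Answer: 1/6706 ≈ 0.00014912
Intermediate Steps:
G(Z) = 21 - 7*Z (G(Z) = -7*(-3 + Z) = 21 - 7*Z)
1/((G(-1)*(1 - 3) - 47)² - 3903) = 1/(((21 - 7*(-1))*(1 - 3) - 47)² - 3903) = 1/(((21 + 7)*(-2) - 47)² - 3903) = 1/((28*(-2) - 47)² - 3903) = 1/((-56 - 47)² - 3903) = 1/((-103)² - 3903) = 1/(10609 - 3903) = 1/6706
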